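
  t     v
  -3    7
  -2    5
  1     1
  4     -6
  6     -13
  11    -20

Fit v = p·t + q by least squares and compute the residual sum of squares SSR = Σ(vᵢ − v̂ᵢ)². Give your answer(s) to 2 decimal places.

SSR = 9.33

Forming XᵀX = [[187, 17]; [17, 6]] and Xᵀv = [-352, -26]ᵀ gives XᵀX·[p, q]ᵀ = Xᵀv.
det = 187·6 − 17² = 833.
p = ((-352)·6 − 17·(-26))/833 = -1670/833; q = (187·(-26) − 17·(-352))/833 = 66/49.
Residuals: -43/119, -297/833, 1381/833, 80/119, -1931/833, 12/17; SSR = 7772/833.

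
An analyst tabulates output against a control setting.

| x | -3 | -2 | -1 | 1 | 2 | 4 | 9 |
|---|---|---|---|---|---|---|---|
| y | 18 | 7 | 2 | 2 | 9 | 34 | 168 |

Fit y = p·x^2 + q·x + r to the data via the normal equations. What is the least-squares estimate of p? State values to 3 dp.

Normal-equation sums: Σx^2·x^2 = 6932, Σx^2·x = 766, Σx^2 = 116, Σx·x = 116, Σx = 10, Σ1 = 7.
Right-hand side: Σx^2·y = 14382, Σx·y = 1598, Σy = 240.
So MᵀM·[p, q, r]ᵀ = Mᵀy: [[6932, 766, 116]; [766, 116, 10]; [116, 10, 7]]·[p, q, r]ᵀ = [14382, 1598, 240]ᵀ.
Inverting the 3×3 Gram matrix, [p, q, r]ᵀ = [533537/261129, 6685/23739, 2158/87043]ᵀ.

p = 2.043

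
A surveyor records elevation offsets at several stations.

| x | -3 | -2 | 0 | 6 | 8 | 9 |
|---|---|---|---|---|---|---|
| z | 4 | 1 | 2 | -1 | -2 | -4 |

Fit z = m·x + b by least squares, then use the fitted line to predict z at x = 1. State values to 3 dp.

ẑ = 1.029

The normal equations are: 194·m + 18·b = -72;  18·m + 6·b = 0.
Eliminating b: 6·(row 1) − 18·(row 2) gives 840·m = 6·(-72) − 18·0 = -432, so m = -18/35.
Then b = (0 − 18·(-18/35))/6 = 54/35.
At x = 1: ẑ = (-18/35)·(1) + (54/35)·(1) = 36/35.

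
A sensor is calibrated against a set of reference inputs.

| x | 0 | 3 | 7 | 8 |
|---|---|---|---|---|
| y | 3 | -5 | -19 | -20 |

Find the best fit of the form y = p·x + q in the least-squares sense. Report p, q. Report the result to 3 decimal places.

From the data, Σx·x = 122, Σx = 18, Σ1 = 4.
For Mᵀy: Σx·y = -308, Σy = -41.
MᵀM·[p, q]ᵀ = Mᵀy becomes [[122, 18]; [18, 4]]·[p, q]ᵀ = [-308, -41]ᵀ.
Determinant 122·4 − 18² = 164.
p = ((-308)·4 − 18·(-41))/164 = -247/82; q = (122·(-41) − 18·(-308))/164 = 271/82.

p = -3.012, q = 3.305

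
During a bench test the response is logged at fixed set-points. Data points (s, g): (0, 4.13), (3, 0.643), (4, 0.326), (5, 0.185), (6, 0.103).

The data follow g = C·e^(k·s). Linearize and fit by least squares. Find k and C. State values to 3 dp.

Let Y = ln g. Fitting Y = k·s + ln C by least squares:
Σs = 18.0000, Σ(s)² = 86.0000, Σln g = -4.1046, Σs·ln g = -27.8834.
Equations: 86.0000·k + 18.0000·ln C = -27.8834;  18.0000·k + 5·ln C = -4.1046.
Δ = 86.0000·5 − (18.0000)² = 106.0000; k = (-27.8834·5 − 18.0000·-4.1046)/106.0000 = -0.61825, ln C = (86.0000·-4.1046 − 18.0000·-27.8834)/106.0000 = 1.40476, so C = exp(1.40476) = 4.07455.

k = -0.618, C = 4.075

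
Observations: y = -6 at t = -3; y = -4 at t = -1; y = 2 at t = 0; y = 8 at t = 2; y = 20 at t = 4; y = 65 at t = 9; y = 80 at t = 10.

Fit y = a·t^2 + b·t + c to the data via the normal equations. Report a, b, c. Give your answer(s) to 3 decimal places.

Compute the Gram sums: Σt^2·t^2 = 16915, Σt^2·t = 1773, Σt^2 = 211, Σt·t = 211, Σt = 21, Σ1 = 7.
Right-hand side: Σt^2·y = 13559, Σt·y = 1503, Σy = 165.
MᵀM·[a, b, c]ᵀ = Mᵀy becomes [[16915, 1773, 211]; [1773, 211, 21]; [211, 21, 7]]·[a, b, c]ᵀ = [13559, 1503, 165]ᵀ.
Inverting the 3×3 Gram matrix, [a, b, c]ᵀ = [106333/229704, 248473/76568, -13493/114852]ᵀ.

a = 0.463, b = 3.245, c = -0.117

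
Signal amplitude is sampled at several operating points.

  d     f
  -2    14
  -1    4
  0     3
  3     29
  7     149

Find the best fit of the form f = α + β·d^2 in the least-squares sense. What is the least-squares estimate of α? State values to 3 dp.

α = 2.007

Normal-equation sums: Σ1 = 5, Σd^2 = 63, Σd^2·d^2 = 2499.
Moment sums: Σf = 199, Σd^2·f = 7622.
So AᵀA·[α, β]ᵀ = Aᵀf: [[5, 63]; [63, 2499]]·[α, β]ᵀ = [199, 7622]ᵀ.
Determinant 5·2499 − 63² = 8526.
α = (199·2499 − 63·7622)/8526 = 815/406; β = (5·7622 − 63·199)/8526 = 25573/8526.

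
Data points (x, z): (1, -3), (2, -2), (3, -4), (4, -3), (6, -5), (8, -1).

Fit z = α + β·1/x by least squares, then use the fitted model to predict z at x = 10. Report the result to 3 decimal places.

ẑ = -3.047

The normal system MᵀM·[α, β]ᵀ = Mᵀz is [[6, 19/8]; [19/8, 845/576]]·[α, β]ᵀ = [-18, -169/24]ᵀ.
Eliminating β: (845/576)·(row 1) − (19/8)·(row 2) gives (607/192)·α = (845/576)·(-18) − (19/8)·(-169/24) = -1859/192, so α = -1859/607.
Then β = ((-169/24) − (19/8)·(-1859/607))/(845/576) = 96/607.
At x = 10: ẑ = (-1859/607)·(1) + (96/607)·(1/10) = -9247/3035.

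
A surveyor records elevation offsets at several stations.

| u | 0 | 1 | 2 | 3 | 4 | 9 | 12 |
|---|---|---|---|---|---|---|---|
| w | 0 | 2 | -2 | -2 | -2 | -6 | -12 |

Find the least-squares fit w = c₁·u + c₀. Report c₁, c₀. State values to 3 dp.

c₁ = -0.990, c₀ = 1.243

Normal-equation sums: Σu·u = 255, Σu = 31, Σ1 = 7.
Right-hand side: Σu·w = -214, Σw = -22.
Normal equations: [[255, 31]; [31, 7]]·[c₁, c₀]ᵀ = [-214, -22]ᵀ.
Δ = 255·7 − 31² = 824.
c₁ = ((-214)·7 − 31·(-22))/824 = -102/103; c₀ = (255·(-22) − 31·(-214))/824 = 128/103.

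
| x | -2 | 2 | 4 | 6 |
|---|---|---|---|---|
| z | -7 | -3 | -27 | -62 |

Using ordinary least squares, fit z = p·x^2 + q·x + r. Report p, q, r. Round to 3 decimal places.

The normal equations are: 1584·p + 280·q + 60·r = -2704;  280·p + 60·q + 10·r = -472;  60·p + 10·q + 4·r = -99.
(Σx^2·x^2 = 1584, Σx^2·x = 280, Σx^2 = 60, Σx·x = 60, Σx = 10, Σ1 = 4, Σx^2·z = -2704, Σx·z = -472, Σz = -99.)
Inverting the 3×3 Gram matrix, [p, q, r]ᵀ = [-337/176, 307/440, 49/22]ᵀ.

p = -1.915, q = 0.698, r = 2.227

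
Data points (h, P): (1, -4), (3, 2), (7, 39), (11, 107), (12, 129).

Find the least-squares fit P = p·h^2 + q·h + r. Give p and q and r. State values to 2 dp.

The normal equations are: 37860·p + 3430·q + 324·r = 33448;  3430·p + 324·q + 34·r = 3000;  324·p + 34·q + 5·r = 273.
Solving the 3×3 system (Gaussian elimination) gives p = 74171/75019, q = -56048/75019, r = -329117/75019.

p = 0.99, q = -0.75, r = -4.39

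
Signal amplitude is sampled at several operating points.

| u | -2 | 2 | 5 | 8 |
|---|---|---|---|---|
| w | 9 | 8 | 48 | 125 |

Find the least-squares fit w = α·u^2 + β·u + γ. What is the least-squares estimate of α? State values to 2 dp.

α = 1.99

With design matrix A, AᵀA = [[4753, 637, 97]; [637, 97, 13]; [97, 13, 4]] and Aᵀw = [9268, 1238, 190]ᵀ.
Solving the 3×3 system (Gaussian elimination) gives α = 12337/6204, β = -199/564, γ = 14/33.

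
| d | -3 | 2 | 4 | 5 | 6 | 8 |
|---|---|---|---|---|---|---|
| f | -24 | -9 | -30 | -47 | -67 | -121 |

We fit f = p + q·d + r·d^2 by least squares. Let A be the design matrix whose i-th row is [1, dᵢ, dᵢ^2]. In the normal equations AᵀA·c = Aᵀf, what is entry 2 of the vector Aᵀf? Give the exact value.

Entry 2 ↔ basis d, so (Aᵀf)_{2} = Σᵢ (d)·fᵢ = (-3)·(-24) + (2)·(-9) + (4)·(-30) + (5)·(-47) + (6)·(-67) + (8)·(-121) = -1671.

-1671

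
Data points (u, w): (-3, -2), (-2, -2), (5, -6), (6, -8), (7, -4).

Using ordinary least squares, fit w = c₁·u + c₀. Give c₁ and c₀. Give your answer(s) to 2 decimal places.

The normal system XᵀX·[c₁, c₀]ᵀ = Xᵀw is [[123, 13]; [13, 5]]·[c₁, c₀]ᵀ = [-96, -22]ᵀ.
Δ = 123·5 − 13² = 446.
c₁ = ((-96)·5 − 13·(-22))/446 = -97/223; c₀ = (123·(-22) − 13·(-96))/446 = -729/223.

c₁ = -0.43, c₀ = -3.27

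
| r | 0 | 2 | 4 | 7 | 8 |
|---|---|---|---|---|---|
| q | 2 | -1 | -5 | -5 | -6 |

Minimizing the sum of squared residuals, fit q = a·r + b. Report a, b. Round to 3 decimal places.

a = -0.938, b = 0.938

Forming AᵀA = [[133, 21]; [21, 5]] and Aᵀq = [-105, -15]ᵀ gives AᵀA·[a, b]ᵀ = Aᵀq.
Eliminating b: 5·(row 1) − 21·(row 2) gives 224·a = 5·(-105) − 21·(-15) = -210, so a = -15/16.
Then b = ((-15) − 21·(-15/16))/5 = 15/16.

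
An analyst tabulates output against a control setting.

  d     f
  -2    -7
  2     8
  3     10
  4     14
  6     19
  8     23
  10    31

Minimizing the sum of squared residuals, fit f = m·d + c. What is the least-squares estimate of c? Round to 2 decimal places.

c = 0.58

The normal system MᵀM·[m, c]ᵀ = Mᵀf is [[233, 31]; [31, 7]]·[m, c]ᵀ = [724, 98]ᵀ.
det = 233·7 − 31² = 670.
m = (724·7 − 31·98)/670 = 203/67; c = (233·98 − 31·724)/670 = 39/67.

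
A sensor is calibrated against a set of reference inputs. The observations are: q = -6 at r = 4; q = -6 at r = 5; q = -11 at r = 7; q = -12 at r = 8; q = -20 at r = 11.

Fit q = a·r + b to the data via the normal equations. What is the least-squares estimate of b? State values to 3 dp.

The normal system XᵀX·[a, b]ᵀ = Xᵀq is [[275, 35]; [35, 5]]·[a, b]ᵀ = [-447, -55]ᵀ.
Determinant 275·5 − 35² = 150.
a = ((-447)·5 − 35·(-55))/150 = -31/15; b = (275·(-55) − 35·(-447))/150 = 52/15.

b = 3.467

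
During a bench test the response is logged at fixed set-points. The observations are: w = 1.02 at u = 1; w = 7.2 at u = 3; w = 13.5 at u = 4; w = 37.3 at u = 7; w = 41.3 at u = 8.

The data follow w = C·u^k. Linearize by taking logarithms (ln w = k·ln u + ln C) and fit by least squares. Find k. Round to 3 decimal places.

k = 1.815

Linearized form: ln w = k·ln u + ln C. From the 5 transformed points,
Sums: Σln u = 6.5103, Σ(ln u)² = 11.2394, Σln w = 11.9364, Σln u·ln w = 20.5564.
Normal system: [[11.2394, 6.5103]; [6.5103, 5]]·[k, ln C]ᵀ = [20.5564, 11.9364]ᵀ.
Δ = 11.2394·5 − (6.5103)² = 13.8136; k = (20.5564·5 − 6.5103·11.9364)/13.8136 = 1.81508, ln C = (11.2394·11.9364 − 6.5103·20.5564)/13.8136 = 0.02396.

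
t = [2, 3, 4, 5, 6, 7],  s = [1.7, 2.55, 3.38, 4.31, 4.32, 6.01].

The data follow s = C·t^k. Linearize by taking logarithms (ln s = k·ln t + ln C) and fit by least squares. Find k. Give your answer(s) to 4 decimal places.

k = 0.9507

With ln sᵢ as the transformed response and ln tᵢ as the regressor:
Σln t = 8.5252, Σ(ln t)² = 13.1965, Σln s = 7.4022, Σln t·ln s = 11.5475.
Equations: 13.1965·k + 8.5252·ln C = 11.5475;  8.5252·k + 6·ln C = 7.4022.
Slope k = (n·Σln t·ln s − Σln t·Σln s)/(n·Σ(ln t)² − (Σln t)²) = (6·11.5475 − 8.5252·7.4022)/6.5005 = 0.95067; ln C = (Σln s − k·Σln t)/n = -0.11706.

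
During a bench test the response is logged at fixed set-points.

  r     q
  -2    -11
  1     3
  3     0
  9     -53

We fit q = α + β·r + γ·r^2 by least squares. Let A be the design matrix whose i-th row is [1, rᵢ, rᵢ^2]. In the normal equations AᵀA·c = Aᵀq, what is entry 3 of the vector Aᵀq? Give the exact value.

Entry 3 ↔ basis r^2, so (Aᵀq)_{3} = Σᵢ (r^2)·qᵢ = (4)·(-11) + (1)·(3) + (9)·(0) + (81)·(-53) = -4334.

-4334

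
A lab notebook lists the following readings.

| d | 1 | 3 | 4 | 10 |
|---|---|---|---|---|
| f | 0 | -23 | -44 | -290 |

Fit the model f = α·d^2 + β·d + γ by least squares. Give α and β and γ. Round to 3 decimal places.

XᵀX·[α, β, γ]ᵀ = Xᵀf reads: 10338·α + 1092·β + 126·γ = -29911;  1092·α + 126·β + 18·γ = -3145;  126·α + 18·β + 4·γ = -357.
(Σd^2·d^2 = 10338, Σd^2·d = 1092, Σd^2 = 126, Σd·d = 126, Σd = 18, Σ1 = 4, Σd^2·f = -29911, Σd·f = -3145, Σf = -357.)
Inverting the 3×3 Gram matrix, [α, β, γ]ᵀ = [-2149/732, 227/3660, 3597/1220]ᵀ.

α = -2.936, β = 0.062, γ = 2.948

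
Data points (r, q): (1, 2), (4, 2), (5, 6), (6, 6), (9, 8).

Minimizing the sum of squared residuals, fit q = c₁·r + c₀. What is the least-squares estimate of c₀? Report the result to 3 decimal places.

c₀ = 0.682

The normal system AᵀA·[c₁, c₀]ᵀ = Aᵀq is [[159, 25]; [25, 5]]·[c₁, c₀]ᵀ = [148, 24]ᵀ.
Eliminating c₀: 5·(row 1) − 25·(row 2) gives 170·c₁ = 5·148 − 25·24 = 140, so c₁ = 14/17.
Then c₀ = (24 − 25·(14/17))/5 = 58/85.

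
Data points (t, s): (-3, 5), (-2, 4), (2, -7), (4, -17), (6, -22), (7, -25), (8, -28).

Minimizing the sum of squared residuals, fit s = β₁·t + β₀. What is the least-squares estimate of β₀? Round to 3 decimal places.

Forming XᵀX = [[182, 22]; [22, 7]] and Xᵀs = [-636, -90]ᵀ gives XᵀX·[β₁, β₀]ᵀ = Xᵀs.
Determinant 182·7 − 22² = 790.
β₁ = ((-636)·7 − 22·(-90))/790 = -1236/395; β₀ = (182·(-90) − 22·(-636))/790 = -1194/395.

β₀ = -3.023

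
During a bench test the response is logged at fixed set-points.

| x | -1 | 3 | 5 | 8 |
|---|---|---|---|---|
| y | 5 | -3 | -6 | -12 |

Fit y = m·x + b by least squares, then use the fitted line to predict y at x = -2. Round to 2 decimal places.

ŷ = 6.76

From the data, Σx·x = 99, Σx = 15, Σ1 = 4.
Right-hand side: Σx·y = -140, Σy = -16.
Eliminating b: 4·(row 1) − 15·(row 2) gives 171·m = 4·(-140) − 15·(-16) = -320, so m = -320/171.
Then b = ((-16) − 15·(-320/171))/4 = 172/57.
At x = -2: ŷ = (-320/171)·(-2) + (172/57)·(1) = 1156/171.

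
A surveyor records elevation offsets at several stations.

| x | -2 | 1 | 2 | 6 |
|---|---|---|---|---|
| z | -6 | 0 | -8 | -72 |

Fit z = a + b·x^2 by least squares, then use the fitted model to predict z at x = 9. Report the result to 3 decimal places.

ẑ = -163.967

The normal equations are: 4·a + 45·b = -86;  45·a + 1329·b = -2648.
(Σ1 = 4, Σx^2 = 45, Σx^2·x^2 = 1329, Σz = -86, Σx^2·z = -2648.)
Determinant 4·1329 − 45² = 3291.
a = ((-86)·1329 − 45·(-2648))/3291 = 1622/1097; b = (4·(-2648) − 45·(-86))/3291 = -6722/3291.
At x = 9: ẑ = (1622/1097)·(1) + (-6722/3291)·(81) = -179872/1097.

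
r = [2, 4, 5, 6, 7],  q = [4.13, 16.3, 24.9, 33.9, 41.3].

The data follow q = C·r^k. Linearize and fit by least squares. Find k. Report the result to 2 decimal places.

Let Y = ln q. Fitting Y = k·ln r + ln C by least squares:
Σln r = 7.4265, Σ(ln r)² = 11.9895, Σln q = 14.6686, Σln r·ln q = 23.5802.
Equations: 11.9895·k + 7.4265·ln C = 23.5802;  7.4265·k + 5·ln C = 14.6686.
Δ = 11.9895·5 − (7.4265)² = 4.7940; k = (23.5802·5 − 7.4265·14.6686)/4.7940 = 1.86980, ln C = (11.9895·14.6686 − 7.4265·23.5802)/4.7940 = 0.15648.

k = 1.87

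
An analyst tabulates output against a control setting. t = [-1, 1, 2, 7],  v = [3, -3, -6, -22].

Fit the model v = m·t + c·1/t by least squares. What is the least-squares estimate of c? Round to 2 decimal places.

Normal-equation sums: Σt·t = 55, Σt·1/t = 4, Σ1/t·1/t = 445/196.
And Σt·v = -172, Σ1/t·v = -85/7.
Eliminating c: (445/196)·(row 1) − 4·(row 2) gives (21339/196)·m = (445/196)·(-172) − 4·(-85/7) = -16755/49, so m = -22340/7113.
Then c = ((-85/7) − 4·(-22340/7113))/(445/196) = 1316/7113.

c = 0.19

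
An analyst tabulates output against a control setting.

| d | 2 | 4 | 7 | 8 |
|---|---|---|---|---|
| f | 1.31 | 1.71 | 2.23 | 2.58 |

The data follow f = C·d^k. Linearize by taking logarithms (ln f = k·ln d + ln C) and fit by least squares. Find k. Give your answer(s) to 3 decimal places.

k = 0.469

Let Y = ln f. Fitting Y = k·ln d + ln C by least squares:
Sums: Σln d = 6.1048, Σ(ln d)² = 10.5129, Σln f = 2.5563, Σln d·ln f = 4.4624.
Normal system: [[10.5129, 6.1048]; [6.1048, 4]]·[k, ln C]ᵀ = [4.4624, 2.5563]ᵀ.
Solving (det = 4.7831): k = 0.46912, ln C = -0.07689.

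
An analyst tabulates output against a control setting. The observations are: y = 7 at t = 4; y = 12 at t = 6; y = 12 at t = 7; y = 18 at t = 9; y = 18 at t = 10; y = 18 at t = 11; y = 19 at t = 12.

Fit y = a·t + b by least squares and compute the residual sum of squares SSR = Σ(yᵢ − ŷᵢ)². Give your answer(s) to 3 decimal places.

The normal system XᵀX·[a, b]ᵀ = Xᵀy is [[547, 59]; [59, 7]]·[a, b]ᵀ = [952, 104]ᵀ.
Eliminating b: 7·(row 1) − 59·(row 2) gives 348·a = 7·952 − 59·104 = 528, so a = 44/29.
Then b = (104 − 59·(44/29))/7 = 60/29.
Residuals: -33/29, 24/29, -20/29, 66/29, 22/29, -22/29, -37/29; SSR = 302/29.

SSR = 10.414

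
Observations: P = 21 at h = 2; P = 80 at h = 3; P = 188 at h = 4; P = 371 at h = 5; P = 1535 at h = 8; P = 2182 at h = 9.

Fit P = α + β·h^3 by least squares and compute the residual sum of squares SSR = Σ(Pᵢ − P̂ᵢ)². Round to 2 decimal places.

With design matrix A, AᵀA = [[6, 1465]; [1465, 814099]] and AᵀP = [4377, 2437333]ᵀ.
det = 6·814099 − 1465² = 2738369.
α = (4377·814099 − 1465·2437333)/2738369 = -7381522/2738369; β = (6·2437333 − 1465·4377)/2738369 = 8211693/2738369.
Residuals: -806273/2738369, 4735331/2738369, -3353458/2738369, -3145204/2738369, 6391121/2738369, -3821517/2738369; SSR = 36394600/2738369.

SSR = 13.29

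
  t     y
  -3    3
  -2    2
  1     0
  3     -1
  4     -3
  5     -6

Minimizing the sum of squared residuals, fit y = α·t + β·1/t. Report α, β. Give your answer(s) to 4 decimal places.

Compute the Gram sums: Σt·t = 64, Σt·1/t = 6, Σ1/t·1/t = 5669/3600.
Right-hand side: Σt·y = -58, Σ1/t·y = -257/60.
So MᵀM·[α, β]ᵀ = Mᵀy: [[64, 6]; [6, 5669/3600]]·[α, β]ᵀ = [-58, -257/60]ᵀ.
Determinant 64·(5669/3600) − 6² = 14576/225.
α = ((-58)·(5669/3600) − 6·(-257/60))/(14576/225) = -118141/116608; β = (64·(-257/60) − 6·(-58))/(14576/225) = 4155/3644.

α = -1.0131, β = 1.1402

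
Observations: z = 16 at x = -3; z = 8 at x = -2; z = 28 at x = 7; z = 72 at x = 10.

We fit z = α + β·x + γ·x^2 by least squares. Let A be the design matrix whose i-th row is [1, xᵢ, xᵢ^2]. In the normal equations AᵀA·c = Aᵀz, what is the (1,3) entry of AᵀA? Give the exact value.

162

Row 1 ↔ basis 1, column 3 ↔ basis x^2, so (AᵀA)_{1,3} = Σᵢ x^2 = (1)·(9) + (1)·(4) + (1)·(49) + (1)·(100) = 162.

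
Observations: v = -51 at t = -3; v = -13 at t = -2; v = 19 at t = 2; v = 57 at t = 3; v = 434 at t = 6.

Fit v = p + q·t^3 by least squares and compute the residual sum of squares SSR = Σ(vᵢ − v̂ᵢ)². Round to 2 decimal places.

SSR = 0.03

Entries of AᵀA: Σ1 = 5, Σt^3 = 216, Σt^3·t^3 = 48242.
For Aᵀv: Σv = 446, Σt^3·v = 96916.
Eliminating q: 48242·(row 1) − 216·(row 2) gives 194554·p = 48242·446 − 216·96916 = 582076, so p = 291038/97277.
Then q = (96916 − 216·(291038/97277))/48242 = 194122/97277.
Residuals: -10871/97277, -2663/97277, 4249/97277, 12457/97277, -3172/97277; SSR = 3172/97277.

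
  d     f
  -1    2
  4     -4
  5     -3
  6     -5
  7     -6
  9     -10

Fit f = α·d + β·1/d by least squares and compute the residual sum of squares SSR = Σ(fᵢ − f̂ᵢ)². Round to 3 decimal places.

Normal-equation sums: Σd·d = 208, Σd·1/d = 6, Σ1/d·1/d = 1846429/1587600.
And Σd·f = -195, Σ1/d·f = -4033/630.
Δ = 208·(1846429/1587600) − 6² = 20431477/99225.
α = ((-195)·(1846429/1587600) − 6·(-4033/630))/(20431477/99225) = -299074695/326903632; β = (208·(-4033/630) − 6·(-195))/(20431477/99225) = -16027830/20431477.
Residuals: 98287289/326903632, -11801107/81725908, 565951635/326903632, 101335445/163451816, 168736113/326903632, -548870145/326903632; SSR = 2150467707/326903632.

SSR = 6.578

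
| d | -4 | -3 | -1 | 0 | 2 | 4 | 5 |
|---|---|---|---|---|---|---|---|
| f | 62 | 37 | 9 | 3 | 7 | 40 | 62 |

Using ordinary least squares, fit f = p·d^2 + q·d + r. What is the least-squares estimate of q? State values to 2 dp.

q = -2.88

Entries of MᵀM: Σd^2·d^2 = 1235, Σd^2·d = 105, Σd^2 = 71, Σd·d = 71, Σd = 3, Σ1 = 7.
And Σd^2·f = 3552, Σd·f = 116, Σf = 220.
MᵀM·[p, q, r]ᵀ = Mᵀf becomes [[1235, 105, 71]; [105, 71, 3]; [71, 3, 7]]·[p, q, r]ᵀ = [3552, 116, 220]ᵀ.
Solving the 3×3 system (Gaussian elimination) gives p = 158276/53081, q = -152770/53081, r = 128362/53081.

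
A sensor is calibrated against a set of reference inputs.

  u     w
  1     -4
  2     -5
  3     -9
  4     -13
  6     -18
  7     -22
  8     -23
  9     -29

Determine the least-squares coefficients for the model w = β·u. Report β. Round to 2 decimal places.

β = -3.08

The normal system XᵀX·[β]ᵀ = Xᵀw is [[260]]·[β]ᵀ = [-800]ᵀ.
Hence β = -800 / 260 ≈ -3.07692.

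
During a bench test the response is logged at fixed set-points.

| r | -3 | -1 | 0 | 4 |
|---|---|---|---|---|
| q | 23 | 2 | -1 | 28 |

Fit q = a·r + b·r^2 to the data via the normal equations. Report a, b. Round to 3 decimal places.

The normal system AᵀA·[a, b]ᵀ = Aᵀq is [[26, 36]; [36, 338]]·[a, b]ᵀ = [41, 657]ᵀ.
Eliminating b: 338·(row 1) − 36·(row 2) gives 7492·a = 338·41 − 36·657 = -9794, so a = -4897/3746.
Then b = (657 − 36·(-4897/3746))/338 = 7803/3746.

a = -1.307, b = 2.083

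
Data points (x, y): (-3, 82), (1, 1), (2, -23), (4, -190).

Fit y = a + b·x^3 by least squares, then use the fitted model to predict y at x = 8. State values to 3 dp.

The normal equations are: 4·a + 46·b = -130;  46·a + 4890·b = -14557.
Δ = 4·4890 − 46² = 17444.
a = ((-130)·4890 − 46·(-14557))/17444 = 2423/1246; b = (4·(-14557) − 46·(-130))/17444 = -1866/623.
At x = 8: ŷ = (2423/1246)·(1) + (-1866/623)·(512) = -272623/178.

ŷ = -1531.590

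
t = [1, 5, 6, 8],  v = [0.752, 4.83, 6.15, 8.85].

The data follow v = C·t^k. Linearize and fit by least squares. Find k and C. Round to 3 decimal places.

Taking logs, ln v = k·ln t + ln C, so regress ln v on ln t.
Σln t = 5.4806, Σ(ln t)² = 10.1248, Σln v = 5.2867, Σln t·ln v = 10.3233.
Equations: 10.1248·k + 5.4806·ln C = 10.3233;  5.4806·k + 4·ln C = 5.2867.
Slope k = (n·Σln t·ln v − Σln t·Σln v)/(n·Σ(ln t)² − (Σln t)²) = (4·10.3233 − 5.4806·5.2867)/10.4617 = 1.17751; ln C = (Σln v − k·Σln t)/n = -0.29171, so C = exp(-0.29171) = 0.74699.

k = 1.178, C = 0.747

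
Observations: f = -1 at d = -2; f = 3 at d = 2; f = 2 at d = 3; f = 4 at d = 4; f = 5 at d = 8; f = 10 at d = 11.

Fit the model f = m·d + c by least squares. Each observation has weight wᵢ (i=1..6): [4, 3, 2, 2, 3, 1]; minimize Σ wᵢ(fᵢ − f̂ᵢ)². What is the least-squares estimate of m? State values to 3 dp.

Compute the Gram sums: Σwᵢ·d·d = 391, Σwᵢ·d = 47, Σwᵢ·1 = 15.
Right-hand side: Σwᵢ·d·f = 300, Σwᵢ·f = 42.
AᵀWA·[m, c]ᵀ = AᵀWf becomes [[391, 47]; [47, 15]]·[m, c]ᵀ = [300, 42]ᵀ.
Eliminating c: 15·(row 1) − 47·(row 2) gives 3656·m = 15·300 − 47·42 = 2526, so m = 1263/1828.
Then c = (42 − 47·(1263/1828))/15 = 1161/1828.

m = 0.691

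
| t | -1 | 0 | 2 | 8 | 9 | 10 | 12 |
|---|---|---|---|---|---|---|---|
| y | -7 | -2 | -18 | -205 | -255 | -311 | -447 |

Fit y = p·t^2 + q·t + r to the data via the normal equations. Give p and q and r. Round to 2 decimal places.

MᵀM·[p, q, r]ᵀ = Mᵀy reads: 41410·p + 3976·q + 394·r = -129322;  3976·p + 394·q + 40·r = -12438;  394·p + 40·q + 7·r = -1245.
Solving the 3×3 system (Gaussian elimination) gives p = -361610/121107, q = -127649/121107, r = -456845/121107.

p = -2.99, q = -1.05, r = -3.77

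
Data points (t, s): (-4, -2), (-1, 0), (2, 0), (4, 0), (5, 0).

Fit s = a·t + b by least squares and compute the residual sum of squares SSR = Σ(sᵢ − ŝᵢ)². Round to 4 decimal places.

SSR = 1.2263

The normal system AᵀA·[a, b]ᵀ = Aᵀs is [[62, 6]; [6, 5]]·[a, b]ᵀ = [8, -2]ᵀ.
Determinant 62·5 − 6² = 274.
a = (8·5 − 6·(-2))/274 = 26/137; b = (62·(-2) − 6·8)/274 = -86/137.
Residuals: -84/137, 112/137, 34/137, -18/137, -44/137; SSR = 168/137.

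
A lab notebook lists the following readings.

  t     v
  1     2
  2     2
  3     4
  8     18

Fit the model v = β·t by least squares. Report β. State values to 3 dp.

β = 2.077

With design matrix X, XᵀX = [[78]] and Xᵀv = [162]ᵀ.
Hence β = 162 / 78 ≈ 2.07692.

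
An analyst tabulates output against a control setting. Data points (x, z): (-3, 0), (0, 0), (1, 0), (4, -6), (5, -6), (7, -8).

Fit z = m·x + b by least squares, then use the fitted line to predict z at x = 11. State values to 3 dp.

ẑ = -11.485

The normal equations are: 100·m + 14·b = -110;  14·m + 6·b = -20.
Δ = 100·6 − 14² = 404.
m = ((-110)·6 − 14·(-20))/404 = -95/101; b = (100·(-20) − 14·(-110))/404 = -115/101.
At x = 11: ẑ = (-95/101)·(11) + (-115/101)·(1) = -1160/101.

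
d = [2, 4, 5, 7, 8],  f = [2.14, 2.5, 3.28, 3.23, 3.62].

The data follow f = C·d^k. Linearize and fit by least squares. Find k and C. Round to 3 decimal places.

k = 0.376, C = 1.623

Linearized form: ln f = k·ln d + ln C. From the 5 transformed points,
Sums: Σln d = 7.7142, Σ(ln d)² = 13.1032, Σln f = 5.3239, Σln d·ln f = 8.6661.
Normal system: [[13.1032, 7.7142]; [7.7142, 5]]·[k, ln C]ᵀ = [8.6661, 5.3239]ᵀ.
Slope k = (n·Σln d·ln f − Σln d·Σln f)/(n·Σ(ln d)² − (Σln d)²) = (5·8.6661 − 7.7142·5.3239)/6.0066 = 0.37633; ln C = (Σln f − k·Σln d)/n = 0.48416, so C = exp(0.48416) = 1.62280.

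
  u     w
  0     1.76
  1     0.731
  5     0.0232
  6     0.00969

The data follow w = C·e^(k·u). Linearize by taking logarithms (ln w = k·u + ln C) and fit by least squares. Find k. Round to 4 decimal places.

k = -0.8656

Let Y = ln w. Fitting Y = k·u + ln C by least squares:
AᵀA = [[62.0000, 12.0000]; [12.0000, 4]], rhs = [-46.9513, -8.1483]ᵀ  (here Σu = 12.0000, Σ(u)² = 62.0000, Σln w = -8.1483, Σu·ln w = -46.9513).
Slope k = (n·Σu·ln w − Σu·Σln w)/(n·Σ(u)² − (Σu)²) = (4·-46.9513 − 12.0000·-8.1483)/104.0000 = -0.86563; ln C = (Σln w − k·Σu)/n = 0.55982.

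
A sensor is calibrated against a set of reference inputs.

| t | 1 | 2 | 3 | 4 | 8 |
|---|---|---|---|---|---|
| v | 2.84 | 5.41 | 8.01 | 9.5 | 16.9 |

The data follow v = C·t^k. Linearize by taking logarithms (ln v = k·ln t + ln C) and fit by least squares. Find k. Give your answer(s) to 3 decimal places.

k = 0.855

Taking logs, ln v = k·ln t + ln C, so regress ln v on ln t.
XᵀX = [[7.9333, 5.2575]; [5.2575, 5]], rhs = [12.4563, 9.8913]ᵀ  (here Σln t = 5.2575, Σ(ln t)² = 7.9333, Σln v = 9.8913, Σln t·ln v = 12.4563).
Δ = 7.9333·5 − (5.2575)² = 12.0252; k = (12.4563·5 − 5.2575·9.8913)/12.0252 = 0.85467, ln C = (7.9333·9.8913 − 5.2575·12.4563)/12.0252 = 1.07958.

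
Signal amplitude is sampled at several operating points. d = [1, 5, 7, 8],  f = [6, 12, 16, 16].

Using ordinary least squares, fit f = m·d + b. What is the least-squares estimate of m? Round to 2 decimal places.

m = 1.51

Sums needed: Σd·d = 139, Σd = 21, Σ1 = 4.
Moment sums: Σd·f = 306, Σf = 50.
MᵀM·[m, b]ᵀ = Mᵀf becomes [[139, 21]; [21, 4]]·[m, b]ᵀ = [306, 50]ᵀ.
Determinant 139·4 − 21² = 115.
m = (306·4 − 21·50)/115 = 174/115; b = (139·50 − 21·306)/115 = 524/115.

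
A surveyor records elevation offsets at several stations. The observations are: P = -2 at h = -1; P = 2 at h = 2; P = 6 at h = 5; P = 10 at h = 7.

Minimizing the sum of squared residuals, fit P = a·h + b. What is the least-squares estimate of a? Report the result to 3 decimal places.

Setting ∂/∂a … = 0 gives: 79·a + 13·b = 106;  13·a + 4·b = 16.
(Σh·h = 79, Σh = 13, Σ1 = 4, Σh·P = 106, ΣP = 16.)
det = 79·4 − 13² = 147.
a = (106·4 − 13·16)/147 = 72/49; b = (79·16 − 13·106)/147 = -38/49.

a = 1.469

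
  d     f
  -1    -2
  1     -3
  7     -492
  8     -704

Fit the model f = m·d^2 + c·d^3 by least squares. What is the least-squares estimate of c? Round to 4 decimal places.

c = -0.9663

Entries of AᵀA: Σd^2·d^2 = 6499, Σd^2·d^3 = 49575, Σd^3·d^3 = 379795.
Right-hand side: Σd^2·f = -69169, Σd^3·f = -529205.
So AᵀA·[m, c]ᵀ = Aᵀf: [[6499, 49575]; [49575, 379795]]·[m, c]ᵀ = [-69169, -529205]ᵀ.
Eliminating c: 379795·(row 1) − 49575·(row 2) gives 10607080·m = 379795·(-69169) − 49575·(-529205) = -34702480, so m = -867562/265177.
Then c = ((-529205) − 49575·(-867562/265177))/379795 = -256253/265177.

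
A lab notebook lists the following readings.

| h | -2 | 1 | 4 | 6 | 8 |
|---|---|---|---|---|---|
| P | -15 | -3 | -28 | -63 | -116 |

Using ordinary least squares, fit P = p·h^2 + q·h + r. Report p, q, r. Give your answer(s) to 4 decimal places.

p = -2.0016, q = 1.9274, r = -3.1136

The normal equations are: 5665·p + 785·q + 121·r = -10203;  785·p + 121·q + 17·r = -1391;  121·p + 17·q + 5·r = -225.
(Σh^2·h^2 = 5665, Σh^2·h = 785, Σh^2 = 121, Σh·h = 121, Σh = 17, Σ1 = 5, Σh^2·P = -10203, Σh·P = -1391, ΣP = -225.)
Row-reducing yields p = -20885/10434, q = 10055/5217, r = -10829/3478.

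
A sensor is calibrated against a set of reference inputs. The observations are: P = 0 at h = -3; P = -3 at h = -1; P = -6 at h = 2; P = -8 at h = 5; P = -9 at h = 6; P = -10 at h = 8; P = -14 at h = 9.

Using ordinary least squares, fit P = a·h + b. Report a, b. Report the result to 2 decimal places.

a = -1.00, b = -3.43

Compute the Gram sums: Σh·h = 220, Σh = 26, Σ1 = 7.
Right-hand side: Σh·P = -309, ΣP = -50.
XᵀX·[a, b]ᵀ = XᵀP becomes [[220, 26]; [26, 7]]·[a, b]ᵀ = [-309, -50]ᵀ.
det = 220·7 − 26² = 864.
a = ((-309)·7 − 26·(-50))/864 = -863/864; b = (220·(-50) − 26·(-309))/864 = -1483/432.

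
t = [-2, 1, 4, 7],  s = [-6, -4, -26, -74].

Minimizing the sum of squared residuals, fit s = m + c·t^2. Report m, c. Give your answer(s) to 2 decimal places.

The normal system AᵀA·[m, c]ᵀ = Aᵀs is [[4, 70]; [70, 2674]]·[m, c]ᵀ = [-110, -4070]ᵀ.
Determinant 4·2674 − 70² = 5796.
m = ((-110)·2674 − 70·(-4070))/5796 = -110/69; c = (4·(-4070) − 70·(-110))/5796 = -715/483.

m = -1.59, c = -1.48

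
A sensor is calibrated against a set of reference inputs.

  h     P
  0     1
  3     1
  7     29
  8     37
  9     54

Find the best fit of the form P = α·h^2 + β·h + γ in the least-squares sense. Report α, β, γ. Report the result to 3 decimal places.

XᵀX·[α, β, γ]ᵀ = XᵀP reads: 13139·α + 1611·β + 203·γ = 8172;  1611·α + 203·β + 27·γ = 988;  203·α + 27·β + 5·γ = 122.
(Σh^2·h^2 = 13139, Σh^2·h = 1611, Σh^2 = 203, Σh·h = 203, Σh = 27, Σ1 = 5, Σh^2·P = 8172, Σh·P = 988, ΣP = 122.)
Inverting the 3×3 Gram matrix, [α, β, γ]ᵀ = [32/33, -425/143, 463/429]ᵀ.

α = 0.970, β = -2.972, γ = 1.079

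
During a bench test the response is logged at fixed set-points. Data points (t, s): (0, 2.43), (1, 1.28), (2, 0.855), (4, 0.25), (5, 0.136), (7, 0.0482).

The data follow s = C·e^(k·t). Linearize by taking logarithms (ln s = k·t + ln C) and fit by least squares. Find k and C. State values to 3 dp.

k = -0.563, C = 2.401

Taking logs, ln s = k·t + ln C, so regress ln s on t.
XᵀX = [[95.0000, 19.0000]; [19.0000, 6]], rhs = [-36.8139, -5.4357]ᵀ  (here Σt = 19.0000, Σ(t)² = 95.0000, Σln s = -5.4357, Σt·ln s = -36.8139).
Δ = 95.0000·6 − (19.0000)² = 209.0000; k = (-36.8139·6 − 19.0000·-5.4357)/209.0000 = -0.56270, ln C = (95.0000·-5.4357 − 19.0000·-36.8139)/209.0000 = 0.87595, so C = exp(0.87595) = 2.40115.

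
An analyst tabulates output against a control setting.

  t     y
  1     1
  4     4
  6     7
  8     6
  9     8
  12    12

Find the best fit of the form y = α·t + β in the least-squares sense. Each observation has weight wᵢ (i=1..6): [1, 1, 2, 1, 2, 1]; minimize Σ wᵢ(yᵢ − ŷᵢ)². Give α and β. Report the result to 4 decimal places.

α = 0.8980, β = 0.4513

From the data, Σwᵢ·t·t = 459, Σwᵢ·t = 55, Σwᵢ·1 = 8.
Right-hand side: Σwᵢ·t·y = 437, Σwᵢ·y = 53.
det = 459·8 − 55² = 647.
α = (437·8 − 55·53)/647 = 581/647; β = (459·53 − 55·437)/647 = 292/647.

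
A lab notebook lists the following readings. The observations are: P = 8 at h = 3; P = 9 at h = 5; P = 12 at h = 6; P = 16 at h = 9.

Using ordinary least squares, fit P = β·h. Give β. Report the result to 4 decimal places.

β = 1.8874

XᵀX·[β]ᵀ = XᵀP reads: 151·β = 285.
β = 285/151 = 1.88742.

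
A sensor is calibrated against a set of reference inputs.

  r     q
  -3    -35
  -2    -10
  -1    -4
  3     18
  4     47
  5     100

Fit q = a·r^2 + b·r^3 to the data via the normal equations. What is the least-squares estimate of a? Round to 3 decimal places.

Compute the Gram sums: Σr^2·r^2 = 1060, Σr^2·r^3 = 4116, Σr^3·r^3 = 21244.
Moment sums: Σr^2·q = 3055, Σr^3·q = 17023.
Eliminating b: 21244·(row 1) − 4116·(row 2) gives 5577184·a = 21244·3055 − 4116·17023 = -5166248, so a = -645781/697148.
Then b = (17023 − 4116·(-645781/697148))/21244 = 341875/348574.

a = -0.926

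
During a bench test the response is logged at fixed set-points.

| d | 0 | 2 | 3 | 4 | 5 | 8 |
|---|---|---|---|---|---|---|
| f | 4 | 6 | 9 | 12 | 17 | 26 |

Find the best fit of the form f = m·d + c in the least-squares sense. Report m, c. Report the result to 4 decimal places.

m = 2.9107, c = 1.6607

With design matrix X, XᵀX = [[118, 22]; [22, 6]] and Xᵀf = [380, 74]ᵀ.
Eliminating c: 6·(row 1) − 22·(row 2) gives 224·m = 6·380 − 22·74 = 652, so m = 163/56.
Then c = (74 − 22·(163/56))/6 = 93/56.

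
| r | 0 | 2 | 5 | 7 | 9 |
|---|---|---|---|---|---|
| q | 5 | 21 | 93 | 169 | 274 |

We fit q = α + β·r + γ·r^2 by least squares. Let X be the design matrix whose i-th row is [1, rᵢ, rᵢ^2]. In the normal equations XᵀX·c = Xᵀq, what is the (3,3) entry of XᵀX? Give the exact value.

9603

Row 3 ↔ basis r^2, column 3 ↔ basis r^2, so (XᵀX)_{3,3} = Σᵢ (r^2)·(r^2) = (0)·(0) + (4)·(4) + (25)·(25) + (49)·(49) + (81)·(81) = 9603.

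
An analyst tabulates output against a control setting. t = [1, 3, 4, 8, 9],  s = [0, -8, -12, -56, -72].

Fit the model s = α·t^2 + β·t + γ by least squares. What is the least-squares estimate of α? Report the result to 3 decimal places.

α = -0.951

Normal-equation sums: Σt^2·t^2 = 10995, Σt^2·t = 1333, Σt^2 = 171, Σt·t = 171, Σt = 25, Σ1 = 5.
For Xᵀs: Σt^2·s = -9680, Σt·s = -1168, Σs = -148.
Row-reducing yields α = -2457/2584, β = 1489/2584, γ = 49/1292.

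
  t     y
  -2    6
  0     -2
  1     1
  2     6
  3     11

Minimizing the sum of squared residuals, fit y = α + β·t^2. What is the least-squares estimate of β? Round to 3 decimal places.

Sums needed: Σ1 = 5, Σt^2 = 18, Σt^2·t^2 = 114.
Moment sums: Σy = 22, Σt^2·y = 148.
Determinant 5·114 − 18² = 246.
α = (22·114 − 18·148)/246 = -26/41; β = (5·148 − 18·22)/246 = 172/123.

β = 1.398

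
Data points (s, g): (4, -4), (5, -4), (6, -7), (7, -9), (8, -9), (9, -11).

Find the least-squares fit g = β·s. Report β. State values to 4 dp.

β = -1.1513

Sums needed: Σs·s = 271.
And Σs·g = -312.
β = (-312)/271 = -1.15129.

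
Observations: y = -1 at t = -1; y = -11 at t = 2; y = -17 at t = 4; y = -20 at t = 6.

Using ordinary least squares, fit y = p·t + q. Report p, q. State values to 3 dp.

From the data, Σt·t = 57, Σt = 11, Σ1 = 4.
For Aᵀy: Σt·y = -209, Σy = -49.
AᵀA·[p, q]ᵀ = Aᵀy becomes [[57, 11]; [11, 4]]·[p, q]ᵀ = [-209, -49]ᵀ.
det = 57·4 − 11² = 107.
p = ((-209)·4 − 11·(-49))/107 = -297/107; q = (57·(-49) − 11·(-209))/107 = -494/107.

p = -2.776, q = -4.617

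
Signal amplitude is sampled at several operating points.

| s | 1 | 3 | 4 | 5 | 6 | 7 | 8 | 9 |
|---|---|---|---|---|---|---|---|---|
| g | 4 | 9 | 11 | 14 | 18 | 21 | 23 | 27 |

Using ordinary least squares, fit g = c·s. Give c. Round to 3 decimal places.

c = 2.943

XᵀX·[c]ᵀ = Xᵀg reads: 281·c = 827.
(Σs·s = 281, Σs·g = 827.)
Hence c = 827 / 281 ≈ 2.94306.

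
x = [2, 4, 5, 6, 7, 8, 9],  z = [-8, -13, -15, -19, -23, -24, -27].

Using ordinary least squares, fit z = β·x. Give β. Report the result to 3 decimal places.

β = -3.102

With design matrix M, MᵀM = [[275]] and Mᵀz = [-853]ᵀ.
β = (-853)/275 = -3.10182.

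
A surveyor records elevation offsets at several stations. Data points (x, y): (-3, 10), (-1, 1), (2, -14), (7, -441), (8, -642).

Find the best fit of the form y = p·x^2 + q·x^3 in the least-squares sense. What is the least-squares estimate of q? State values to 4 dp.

The normal equations are: 6595·p + 49363·q = -62662;  49363·p + 380587·q = -480350.
(Σx^2·x^2 = 6595, Σx^2·x^3 = 49363, Σx^3·x^3 = 380587, Σx^2·y = -62662, Σx^3·y = -480350.)
Eliminating q: 380587·(row 1) − 49363·(row 2) gives 73265496·p = 380587·(-62662) − 49363·(-480350) = -136825544, so p = -17103193/9158187.
Then q = ((-480350) − 49363·(-17103193/9158187))/380587 = -9340493/9158187.

q = -1.0199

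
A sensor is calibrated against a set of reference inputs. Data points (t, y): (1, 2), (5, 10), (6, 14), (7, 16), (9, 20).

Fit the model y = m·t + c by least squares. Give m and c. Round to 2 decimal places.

m = 2.30, c = -0.45

Normal-equation sums: Σt·t = 192, Σt = 28, Σ1 = 5.
Moment sums: Σt·y = 428, Σy = 62.
So AᵀA·[m, c]ᵀ = Aᵀy: [[192, 28]; [28, 5]]·[m, c]ᵀ = [428, 62]ᵀ.
Δ = 192·5 − 28² = 176.
m = (428·5 − 28·62)/176 = 101/44; c = (192·62 − 28·428)/176 = -5/11.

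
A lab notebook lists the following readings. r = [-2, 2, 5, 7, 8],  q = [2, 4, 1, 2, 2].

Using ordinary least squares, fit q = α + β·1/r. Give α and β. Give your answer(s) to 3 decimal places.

Compute the Gram sums: Σ1 = 5, Σ1/r = 131/280, Σ1/r·1/r = 45161/78400.
And Σq = 11, Σ1/r·q = 243/140.
XᵀX·[α, β]ᵀ = Xᵀq becomes [[5, 131/280]; [131/280, 45161/78400]]·[α, β]ᵀ = [11, 243/140]ᵀ.
Determinant 5·(45161/78400) − (131/280)² = 52161/19600.
α = (11·(45161/78400) − (131/280)·(243/140))/(52161/19600) = 433105/208644; β = (5·(243/140) − (131/280)·11)/(52161/19600) = 69230/52161.

α = 2.076, β = 1.327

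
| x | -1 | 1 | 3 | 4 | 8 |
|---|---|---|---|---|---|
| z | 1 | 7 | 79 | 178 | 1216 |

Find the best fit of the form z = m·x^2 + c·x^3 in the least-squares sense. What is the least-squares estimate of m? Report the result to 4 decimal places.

m = 3.0657

Setting ∂/∂m … = 0 gives: 4435·m + 34035·c = 81391;  34035·m + 266971·c = 636123.
Eliminating c: 266971·(row 1) − 34035·(row 2) gives 25635160·m = 266971·81391 − 34035·636123 = 78590356, so m = 19647589/6408790.
Then c = (636123 − 34035·(19647589/6408790))/266971 = 2553141/1281758.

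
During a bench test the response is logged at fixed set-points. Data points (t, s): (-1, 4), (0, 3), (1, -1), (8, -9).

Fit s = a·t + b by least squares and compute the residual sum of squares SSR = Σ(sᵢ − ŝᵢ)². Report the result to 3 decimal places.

SSR = 3.930

Sums needed: Σt·t = 66, Σt = 8, Σ1 = 4.
For Mᵀs: Σt·s = -77, Σs = -3.
MᵀM·[a, b]ᵀ = Mᵀs becomes [[66, 8]; [8, 4]]·[a, b]ᵀ = [-77, -3]ᵀ.
Determinant 66·4 − 8² = 200.
a = ((-77)·4 − 8·(-3))/200 = -71/50; b = (66·(-3) − 8·(-77))/200 = 209/100.
Residuals: 49/100, 91/100, -167/100, 27/100; SSR = 393/100.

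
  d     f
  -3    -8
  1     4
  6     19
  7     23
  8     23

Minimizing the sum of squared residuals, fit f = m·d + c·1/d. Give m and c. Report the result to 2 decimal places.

m = 3.04, c = 0.67

Compute the Gram sums: Σd·d = 159, Σd·1/d = 5, Σ1/d·1/d = 33161/28224.
For Aᵀf: Σd·f = 487, Σ1/d·f = 2687/168.
So AᵀA·[m, c]ᵀ = Aᵀf: [[159, 5]; [5, 33161/28224]]·[m, c]ᵀ = [487, 2687/168]ᵀ.
Eliminating c: (33161/28224)·(row 1) − 5·(row 2) gives (1522333/9408)·m = (33161/28224)·487 − 5·(2687/168) = 13892327/28224, so m = 13892327/4566999.
Then c = ((2687/168) − 5·(13892327/4566999))/(33161/28224) = 1016568/1522333.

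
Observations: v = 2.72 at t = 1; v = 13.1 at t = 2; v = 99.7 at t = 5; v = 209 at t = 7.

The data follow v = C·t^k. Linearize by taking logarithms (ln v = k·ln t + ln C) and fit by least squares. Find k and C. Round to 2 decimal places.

Linearized form: ln v = k·ln t + ln C. From the 4 transformed points,
Σln t = 4.2485, Σ(ln t)² = 6.8573, Σln v = 13.5177, Σln t·ln v = 19.5858.
Equations: 6.8573·k + 4.2485·ln C = 19.5858;  4.2485·k + 4·ln C = 13.5177.
Solving (det = 9.3795): k = 2.22966, ln C = 1.01126, so C = exp(1.01126) = 2.74907.

k = 2.23, C = 2.75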